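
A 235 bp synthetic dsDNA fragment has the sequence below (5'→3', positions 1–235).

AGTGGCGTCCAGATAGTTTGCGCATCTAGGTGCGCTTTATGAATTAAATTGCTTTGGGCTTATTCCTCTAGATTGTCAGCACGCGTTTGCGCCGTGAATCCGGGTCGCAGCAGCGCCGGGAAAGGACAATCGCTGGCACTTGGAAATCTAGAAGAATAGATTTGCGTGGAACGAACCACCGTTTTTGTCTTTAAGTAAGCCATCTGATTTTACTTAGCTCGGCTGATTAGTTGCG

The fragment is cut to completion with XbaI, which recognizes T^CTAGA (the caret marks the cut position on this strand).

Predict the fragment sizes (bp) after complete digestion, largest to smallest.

88, 80, 67 bp

XbaI sites (TCTAGA) start at positions 67, 147.
XbaI cuts after the first base of each site, so after positions 67, 147.
Linear molecule, 2 cuts → 3 fragments:
  1–67 → 67 bp
  68–147 → 80 bp
  148–235 → 88 bp
Sorted largest to smallest: 88, 80, 67 bp.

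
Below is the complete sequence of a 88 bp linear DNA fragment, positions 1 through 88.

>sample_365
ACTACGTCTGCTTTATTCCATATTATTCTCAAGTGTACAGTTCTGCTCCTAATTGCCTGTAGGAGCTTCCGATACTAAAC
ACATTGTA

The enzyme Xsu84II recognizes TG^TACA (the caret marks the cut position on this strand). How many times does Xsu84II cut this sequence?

1

TGTACA occurs starting at position 34.
Xsu84II cuts at 1 site.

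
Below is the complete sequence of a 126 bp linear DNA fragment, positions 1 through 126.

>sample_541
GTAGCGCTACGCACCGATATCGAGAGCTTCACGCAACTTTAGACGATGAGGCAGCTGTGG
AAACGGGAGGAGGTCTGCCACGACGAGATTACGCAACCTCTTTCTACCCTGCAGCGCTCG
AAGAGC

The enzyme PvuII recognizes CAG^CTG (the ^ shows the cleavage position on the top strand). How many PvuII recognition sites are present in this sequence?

CAGCTG occurs starting at position 52.
PvuII cuts at 1 site.

1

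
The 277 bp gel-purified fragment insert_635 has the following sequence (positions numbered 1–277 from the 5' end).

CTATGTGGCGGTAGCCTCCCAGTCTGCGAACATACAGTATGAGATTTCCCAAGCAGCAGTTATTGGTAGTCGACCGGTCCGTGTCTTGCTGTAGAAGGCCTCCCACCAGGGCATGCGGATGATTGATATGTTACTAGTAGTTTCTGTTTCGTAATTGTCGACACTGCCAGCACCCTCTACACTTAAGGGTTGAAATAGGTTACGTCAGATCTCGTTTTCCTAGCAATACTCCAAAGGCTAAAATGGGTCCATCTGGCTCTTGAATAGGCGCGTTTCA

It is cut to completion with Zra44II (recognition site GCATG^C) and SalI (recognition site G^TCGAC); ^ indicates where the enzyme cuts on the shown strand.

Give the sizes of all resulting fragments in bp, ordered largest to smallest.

120, 69, 46, 42 bp

The Zra44II site (GCATGC) starts at position 111.
Zra44II cuts after base 5 of each site (before the last base), so after position 115.
SalI sites (GTCGAC) start at positions 69, 157.
SalI cuts after the first base of each site, so after positions 69, 157.
Combined cut positions: 69, 115, 157.
Linear molecule, 3 cuts → 4 fragments:
  1–69 → 69 bp
  70–115 → 46 bp
  116–157 → 42 bp
  158–277 → 120 bp
Sorted largest to smallest: 120, 69, 46, 42 bp.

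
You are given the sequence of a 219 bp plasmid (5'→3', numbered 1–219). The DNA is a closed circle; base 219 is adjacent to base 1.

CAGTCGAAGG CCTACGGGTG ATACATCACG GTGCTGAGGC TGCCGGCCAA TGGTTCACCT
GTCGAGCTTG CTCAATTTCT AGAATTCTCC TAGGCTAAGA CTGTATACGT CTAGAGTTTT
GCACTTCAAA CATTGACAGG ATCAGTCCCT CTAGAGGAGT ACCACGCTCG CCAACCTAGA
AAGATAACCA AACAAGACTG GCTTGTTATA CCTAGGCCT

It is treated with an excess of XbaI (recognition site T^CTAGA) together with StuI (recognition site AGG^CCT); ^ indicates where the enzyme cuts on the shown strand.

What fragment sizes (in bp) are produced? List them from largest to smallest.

XbaI sites (TCTAGA) start at positions 78, 110, 150.
XbaI cuts after the first base of each site, so after positions 78, 110, 150.
StuI sites (AGGCCT) start at positions 8, 214.
StuI cuts after base 3 of each site, so after positions 10, 216.
Combined cut positions: 10, 78, 110, 150, 216.
Circular molecule, 5 cuts → 5 fragments:
  11–78 → 68 bp
  79–110 → 32 bp
  111–150 → 40 bp
  151–216 → 66 bp
  217–219 then 1–10 → 3 + 10 = 13 bp
Sorted largest to smallest: 68, 66, 40, 32, 13 bp.

68, 66, 40, 32, 13 bp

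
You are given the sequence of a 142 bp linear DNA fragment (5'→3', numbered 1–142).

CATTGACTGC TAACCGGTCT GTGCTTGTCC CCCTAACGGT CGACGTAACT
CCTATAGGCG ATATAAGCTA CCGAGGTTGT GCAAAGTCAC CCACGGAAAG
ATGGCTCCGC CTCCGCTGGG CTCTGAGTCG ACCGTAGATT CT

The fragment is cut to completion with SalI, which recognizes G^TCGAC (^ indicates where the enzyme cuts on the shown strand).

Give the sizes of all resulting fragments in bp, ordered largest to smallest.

SalI sites (GTCGAC) start at positions 39, 127.
SalI cuts after the first base of each site, so after positions 39, 127.
Linear molecule, 2 cuts → 3 fragments:
  1–39 → 39 bp
  40–127 → 88 bp
  128–142 → 15 bp
Sorted largest to smallest: 88, 39, 15 bp.

88, 39, 15 bp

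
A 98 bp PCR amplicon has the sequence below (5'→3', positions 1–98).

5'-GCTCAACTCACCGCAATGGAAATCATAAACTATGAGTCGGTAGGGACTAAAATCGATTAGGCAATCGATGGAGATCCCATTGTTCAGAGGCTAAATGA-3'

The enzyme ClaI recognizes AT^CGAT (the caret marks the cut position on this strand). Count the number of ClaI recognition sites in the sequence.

ATCGAT occurs starting at positions 52, 64.
ClaI cuts at 2 sites.

2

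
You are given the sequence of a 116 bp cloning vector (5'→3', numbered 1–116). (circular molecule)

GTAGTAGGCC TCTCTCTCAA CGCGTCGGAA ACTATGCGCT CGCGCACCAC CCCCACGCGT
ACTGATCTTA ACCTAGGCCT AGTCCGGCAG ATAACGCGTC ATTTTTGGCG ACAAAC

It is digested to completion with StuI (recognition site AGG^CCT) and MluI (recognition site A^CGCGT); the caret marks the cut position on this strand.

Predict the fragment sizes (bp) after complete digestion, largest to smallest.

35, 30, 22, 17, 12 bp

StuI sites (AGGCCT) start at positions 6, 75.
StuI cuts after base 3 of each site, so after positions 8, 77.
MluI sites (ACGCGT) start at positions 20, 55, 94.
MluI cuts after the first base of each site, so after positions 20, 55, 94.
Combined cut positions: 8, 20, 55, 77, 94.
Circular molecule, 5 cuts → 5 fragments:
  9–20 → 12 bp
  21–55 → 35 bp
  56–77 → 22 bp
  78–94 → 17 bp
  95–116 then 1–8 → 22 + 8 = 30 bp
Sorted largest to smallest: 35, 30, 22, 17, 12 bp.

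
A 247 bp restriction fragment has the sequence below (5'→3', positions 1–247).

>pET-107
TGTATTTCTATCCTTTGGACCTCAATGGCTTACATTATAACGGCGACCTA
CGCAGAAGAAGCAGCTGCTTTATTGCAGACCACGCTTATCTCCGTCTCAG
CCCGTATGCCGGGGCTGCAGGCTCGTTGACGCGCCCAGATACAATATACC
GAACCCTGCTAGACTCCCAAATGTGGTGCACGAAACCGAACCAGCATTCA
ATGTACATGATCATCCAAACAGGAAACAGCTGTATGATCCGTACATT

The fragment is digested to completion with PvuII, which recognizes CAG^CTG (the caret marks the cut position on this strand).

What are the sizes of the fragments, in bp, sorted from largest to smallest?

165, 64, 18 bp

PvuII sites (CAGCTG) start at positions 62, 227.
PvuII cuts after base 3 of each site, so after positions 64, 229.
Linear molecule, 2 cuts → 3 fragments:
  1–64 → 64 bp
  65–229 → 165 bp
  230–247 → 18 bp
Sorted largest to smallest: 165, 64, 18 bp.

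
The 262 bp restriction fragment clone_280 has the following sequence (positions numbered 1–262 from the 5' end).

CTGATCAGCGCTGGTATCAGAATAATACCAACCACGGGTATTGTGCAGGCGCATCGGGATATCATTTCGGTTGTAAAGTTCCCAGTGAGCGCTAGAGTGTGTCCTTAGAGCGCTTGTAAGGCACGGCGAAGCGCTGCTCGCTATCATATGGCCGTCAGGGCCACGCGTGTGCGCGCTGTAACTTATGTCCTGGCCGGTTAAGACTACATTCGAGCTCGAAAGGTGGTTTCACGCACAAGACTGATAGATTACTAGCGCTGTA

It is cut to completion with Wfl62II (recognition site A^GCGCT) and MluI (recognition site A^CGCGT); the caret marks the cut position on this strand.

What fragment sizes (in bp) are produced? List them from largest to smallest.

Wfl62II sites (AGCGCT) start at positions 7, 88, 109, 130, 254.
Wfl62II cuts after the first base of each site, so after positions 7, 88, 109, 130, 254.
The MluI site (ACGCGT) starts at position 163.
MluI cuts after the first base of each site, so after position 163.
Combined cut positions: 7, 88, 109, 130, 163, 254.
Linear molecule, 6 cuts → 7 fragments:
  1–7 → 7 bp
  8–88 → 81 bp
  89–109 → 21 bp
  110–130 → 21 bp
  131–163 → 33 bp
  164–254 → 91 bp
  255–262 → 8 bp
Sorted largest to smallest: 91, 81, 33, 21, 21, 8, 7 bp.

91, 81, 33, 21, 21, 8, 7 bp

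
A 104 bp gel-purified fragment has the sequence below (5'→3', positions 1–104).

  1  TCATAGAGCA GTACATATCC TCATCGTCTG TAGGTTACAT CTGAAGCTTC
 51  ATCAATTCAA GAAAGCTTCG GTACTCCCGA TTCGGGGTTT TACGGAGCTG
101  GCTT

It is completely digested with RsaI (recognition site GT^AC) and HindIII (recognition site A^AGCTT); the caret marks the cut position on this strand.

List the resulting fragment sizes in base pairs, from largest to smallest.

32, 32, 19, 12, 9 bp

RsaI sites (GTAC) start at positions 11, 71.
RsaI cuts after base 2 of each site, so after positions 12, 72.
HindIII sites (AAGCTT) start at positions 44, 63.
HindIII cuts after the first base of each site, so after positions 44, 63.
Combined cut positions: 12, 44, 63, 72.
Linear molecule, 4 cuts → 5 fragments:
  1–12 → 12 bp
  13–44 → 32 bp
  45–63 → 19 bp
  64–72 → 9 bp
  73–104 → 32 bp
Sorted largest to smallest: 32, 32, 19, 12, 9 bp.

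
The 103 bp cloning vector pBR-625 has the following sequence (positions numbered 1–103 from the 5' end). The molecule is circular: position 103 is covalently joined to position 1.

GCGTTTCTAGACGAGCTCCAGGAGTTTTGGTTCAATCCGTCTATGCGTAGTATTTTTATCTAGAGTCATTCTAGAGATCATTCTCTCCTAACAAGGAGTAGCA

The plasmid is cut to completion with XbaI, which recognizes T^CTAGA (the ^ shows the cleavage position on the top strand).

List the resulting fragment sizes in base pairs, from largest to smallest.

XbaI sites (TCTAGA) start at positions 6, 59, 70.
XbaI cuts after the first base of each site, so after positions 6, 59, 70.
Circular molecule, 3 cuts → 3 fragments:
  7–59 → 53 bp
  60–70 → 11 bp
  71–103 then 1–6 → 33 + 6 = 39 bp
Sorted largest to smallest: 53, 39, 11 bp.

53, 39, 11 bp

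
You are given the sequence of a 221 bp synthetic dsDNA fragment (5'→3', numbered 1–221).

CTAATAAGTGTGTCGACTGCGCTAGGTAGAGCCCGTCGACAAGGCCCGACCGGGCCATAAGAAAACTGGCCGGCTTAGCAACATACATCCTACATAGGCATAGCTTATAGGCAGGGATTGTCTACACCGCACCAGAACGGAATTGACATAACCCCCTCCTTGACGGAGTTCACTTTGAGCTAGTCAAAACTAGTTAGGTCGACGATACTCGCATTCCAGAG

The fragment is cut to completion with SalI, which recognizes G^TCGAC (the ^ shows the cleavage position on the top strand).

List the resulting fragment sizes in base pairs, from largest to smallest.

SalI sites (GTCGAC) start at positions 12, 35, 198.
SalI cuts after the first base of each site, so after positions 12, 35, 198.
Linear molecule, 3 cuts → 4 fragments:
  1–12 → 12 bp
  13–35 → 23 bp
  36–198 → 163 bp
  199–221 → 23 bp
Sorted largest to smallest: 163, 23, 23, 12 bp.

163, 23, 23, 12 bp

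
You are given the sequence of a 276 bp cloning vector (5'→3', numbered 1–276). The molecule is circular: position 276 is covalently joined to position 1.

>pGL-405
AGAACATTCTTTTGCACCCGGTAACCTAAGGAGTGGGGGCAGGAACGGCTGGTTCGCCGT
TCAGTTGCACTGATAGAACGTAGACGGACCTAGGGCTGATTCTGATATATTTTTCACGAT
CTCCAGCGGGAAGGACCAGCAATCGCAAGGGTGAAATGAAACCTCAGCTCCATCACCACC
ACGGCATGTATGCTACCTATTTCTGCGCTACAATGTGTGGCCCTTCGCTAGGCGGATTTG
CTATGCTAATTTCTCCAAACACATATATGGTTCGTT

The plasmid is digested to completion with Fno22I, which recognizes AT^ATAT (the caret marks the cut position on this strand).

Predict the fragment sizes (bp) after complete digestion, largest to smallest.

Fno22I sites (ATATAT) start at positions 105, 263.
Fno22I cuts after base 2 of each site, so after positions 106, 264.
Circular molecule, 2 cuts → 2 fragments:
  107–264 → 158 bp
  265–276 then 1–106 → 12 + 106 = 118 bp
Sorted largest to smallest: 158, 118 bp.

158, 118 bp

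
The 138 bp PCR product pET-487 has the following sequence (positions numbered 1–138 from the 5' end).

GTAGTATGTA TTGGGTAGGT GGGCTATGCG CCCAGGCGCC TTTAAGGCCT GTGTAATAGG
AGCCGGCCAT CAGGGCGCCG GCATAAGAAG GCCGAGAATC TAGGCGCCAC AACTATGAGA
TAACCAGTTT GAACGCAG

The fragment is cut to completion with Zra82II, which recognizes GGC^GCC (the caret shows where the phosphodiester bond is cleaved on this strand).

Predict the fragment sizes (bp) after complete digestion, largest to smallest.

39, 37, 33, 29 bp

Zra82II sites (GGCGCC) start at positions 35, 74, 103.
Zra82II cuts after base 3 of each site, so after positions 37, 76, 105.
Linear molecule, 3 cuts → 4 fragments:
  1–37 → 37 bp
  38–76 → 39 bp
  77–105 → 29 bp
  106–138 → 33 bp
Sorted largest to smallest: 39, 37, 33, 29 bp.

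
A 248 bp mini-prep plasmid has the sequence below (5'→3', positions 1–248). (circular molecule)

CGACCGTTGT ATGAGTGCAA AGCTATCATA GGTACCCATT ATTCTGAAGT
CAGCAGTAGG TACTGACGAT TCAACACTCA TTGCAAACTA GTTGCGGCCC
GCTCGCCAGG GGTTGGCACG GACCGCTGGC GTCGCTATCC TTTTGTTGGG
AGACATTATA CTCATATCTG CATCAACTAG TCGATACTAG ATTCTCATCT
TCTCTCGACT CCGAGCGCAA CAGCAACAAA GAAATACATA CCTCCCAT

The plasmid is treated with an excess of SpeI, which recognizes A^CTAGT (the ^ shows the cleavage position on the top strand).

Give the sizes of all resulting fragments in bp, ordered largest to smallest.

159, 89 bp

SpeI sites (ACTAGT) start at positions 87, 176.
SpeI cuts after the first base of each site, so after positions 87, 176.
Circular molecule, 2 cuts → 2 fragments:
  88–176 → 89 bp
  177–248 then 1–87 → 72 + 87 = 159 bp
Sorted largest to smallest: 159, 89 bp.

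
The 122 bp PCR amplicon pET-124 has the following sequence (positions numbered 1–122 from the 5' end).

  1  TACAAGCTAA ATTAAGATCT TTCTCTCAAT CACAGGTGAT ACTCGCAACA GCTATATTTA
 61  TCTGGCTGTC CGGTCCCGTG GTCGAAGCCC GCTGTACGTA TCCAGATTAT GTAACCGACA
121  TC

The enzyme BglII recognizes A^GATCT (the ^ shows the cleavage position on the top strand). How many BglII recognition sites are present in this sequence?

1

AGATCT occurs starting at position 15.
BglII cuts at 1 site.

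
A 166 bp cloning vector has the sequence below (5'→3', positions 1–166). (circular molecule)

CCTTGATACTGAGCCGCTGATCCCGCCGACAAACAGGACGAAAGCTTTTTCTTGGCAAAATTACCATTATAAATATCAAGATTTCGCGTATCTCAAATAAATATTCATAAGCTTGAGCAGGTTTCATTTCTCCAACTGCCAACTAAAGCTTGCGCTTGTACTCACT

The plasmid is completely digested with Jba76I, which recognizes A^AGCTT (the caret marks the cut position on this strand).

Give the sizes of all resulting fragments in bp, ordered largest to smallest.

67, 62, 37 bp

Jba76I sites (AAGCTT) start at positions 42, 109, 146.
Jba76I cuts after the first base of each site, so after positions 42, 109, 146.
Circular molecule, 3 cuts → 3 fragments:
  43–109 → 67 bp
  110–146 → 37 bp
  147–166 then 1–42 → 20 + 42 = 62 bp
Sorted largest to smallest: 67, 62, 37 bp.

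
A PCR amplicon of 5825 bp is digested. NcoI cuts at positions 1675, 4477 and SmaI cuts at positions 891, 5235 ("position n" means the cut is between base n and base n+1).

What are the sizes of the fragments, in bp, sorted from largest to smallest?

2802, 891, 784, 758, 590 bp

Combined cut positions (sorted): 891, 1675, 4477, 5235.
Linear molecule, 4 cuts → 5 fragments:
  891 − 0 = 891 bp
  1675 − 891 = 784 bp
  4477 − 1675 = 2802 bp
  5235 − 4477 = 758 bp
  5825 − 5235 = 590 bp
Sorted largest to smallest: 2802, 891, 784, 758, 590 bp.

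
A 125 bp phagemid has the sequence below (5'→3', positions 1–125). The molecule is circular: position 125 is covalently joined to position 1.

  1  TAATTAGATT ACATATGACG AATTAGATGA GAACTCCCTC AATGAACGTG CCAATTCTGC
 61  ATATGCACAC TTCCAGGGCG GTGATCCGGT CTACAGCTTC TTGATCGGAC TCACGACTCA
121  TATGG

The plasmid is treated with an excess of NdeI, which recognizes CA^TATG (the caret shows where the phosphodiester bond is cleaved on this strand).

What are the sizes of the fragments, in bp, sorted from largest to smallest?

59, 48, 18 bp

NdeI sites (CATATG) start at positions 12, 60, 119.
NdeI cuts after base 2 of each site, so after positions 13, 61, 120.
Circular molecule, 3 cuts → 3 fragments:
  14–61 → 48 bp
  62–120 → 59 bp
  121–125 then 1–13 → 5 + 13 = 18 bp
Sorted largest to smallest: 59, 48, 18 bp.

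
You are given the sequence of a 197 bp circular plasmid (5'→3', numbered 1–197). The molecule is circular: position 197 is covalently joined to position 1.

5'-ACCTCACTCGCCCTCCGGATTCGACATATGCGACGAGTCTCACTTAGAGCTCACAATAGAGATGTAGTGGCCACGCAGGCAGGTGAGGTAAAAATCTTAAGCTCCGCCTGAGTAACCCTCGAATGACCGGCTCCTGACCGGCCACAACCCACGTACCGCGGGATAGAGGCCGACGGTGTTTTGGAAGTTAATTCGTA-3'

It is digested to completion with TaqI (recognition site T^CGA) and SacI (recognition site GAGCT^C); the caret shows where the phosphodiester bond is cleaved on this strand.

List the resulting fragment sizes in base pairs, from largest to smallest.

99, 68, 30 bp

TaqI sites (TCGA) start at positions 21, 119.
TaqI cuts after the first base of each site, so after positions 21, 119.
The SacI site (GAGCTC) starts at position 47.
SacI cuts after base 5 of each site (before the last base), so after position 51.
Combined cut positions: 21, 51, 119.
Circular molecule, 3 cuts → 3 fragments:
  22–51 → 30 bp
  52–119 → 68 bp
  120–197 then 1–21 → 78 + 21 = 99 bp
Sorted largest to smallest: 99, 68, 30 bp.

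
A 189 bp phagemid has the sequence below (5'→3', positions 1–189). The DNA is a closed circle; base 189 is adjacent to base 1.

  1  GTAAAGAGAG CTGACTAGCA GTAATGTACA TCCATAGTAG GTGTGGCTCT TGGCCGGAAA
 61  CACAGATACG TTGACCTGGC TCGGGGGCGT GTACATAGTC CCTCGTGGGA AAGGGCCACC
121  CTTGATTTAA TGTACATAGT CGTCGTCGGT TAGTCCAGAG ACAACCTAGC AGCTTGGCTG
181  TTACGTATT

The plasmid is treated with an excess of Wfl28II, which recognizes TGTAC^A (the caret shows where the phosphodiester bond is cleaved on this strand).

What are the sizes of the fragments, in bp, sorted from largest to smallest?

83, 65, 41 bp

Wfl28II sites (TGTACA) start at positions 25, 90, 131.
Wfl28II cuts after base 5 of each site (before the last base), so after positions 29, 94, 135.
Circular molecule, 3 cuts → 3 fragments:
  30–94 → 65 bp
  95–135 → 41 bp
  136–189 then 1–29 → 54 + 29 = 83 bp
Sorted largest to smallest: 83, 65, 41 bp.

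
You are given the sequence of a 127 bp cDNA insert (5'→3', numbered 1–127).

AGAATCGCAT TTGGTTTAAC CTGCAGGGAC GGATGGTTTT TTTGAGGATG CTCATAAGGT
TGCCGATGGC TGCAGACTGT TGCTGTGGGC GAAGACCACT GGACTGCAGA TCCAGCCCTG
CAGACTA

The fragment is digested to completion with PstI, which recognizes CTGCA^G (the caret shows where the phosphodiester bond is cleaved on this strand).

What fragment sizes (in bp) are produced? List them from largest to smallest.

PstI sites (CTGCAG) start at positions 21, 70, 104, 118.
PstI cuts after base 5 of each site (before the last base), so after positions 25, 74, 108, 122.
Linear molecule, 4 cuts → 5 fragments:
  1–25 → 25 bp
  26–74 → 49 bp
  75–108 → 34 bp
  109–122 → 14 bp
  123–127 → 5 bp
Sorted largest to smallest: 49, 34, 25, 14, 5 bp.

49, 34, 25, 14, 5 bp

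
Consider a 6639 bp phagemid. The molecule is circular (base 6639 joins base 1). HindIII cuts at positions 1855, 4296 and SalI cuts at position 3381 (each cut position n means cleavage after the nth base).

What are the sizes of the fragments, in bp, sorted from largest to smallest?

Combined cut positions (sorted): 1855, 3381, 4296.
Circular molecule, 3 cuts → 3 fragments:
  3381 − 1855 = 1526 bp
  4296 − 3381 = 915 bp
  wrap: 6639 − 4296 + 1855 = 4198 bp
Sorted largest to smallest: 4198, 1526, 915 bp.

4198, 1526, 915 bp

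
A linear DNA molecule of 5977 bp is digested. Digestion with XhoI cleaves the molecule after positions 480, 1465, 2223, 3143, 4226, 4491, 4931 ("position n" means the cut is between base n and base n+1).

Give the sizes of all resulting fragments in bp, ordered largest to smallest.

Linear molecule, 7 cuts → 8 fragments:
  480 − 0 = 480 bp
  1465 − 480 = 985 bp
  2223 − 1465 = 758 bp
  3143 − 2223 = 920 bp
  4226 − 3143 = 1083 bp
  4491 − 4226 = 265 bp
  4931 − 4491 = 440 bp
  5977 − 4931 = 1046 bp
Sorted largest to smallest: 1083, 1046, 985, 920, 758, 480, 440, 265 bp.

1083, 1046, 985, 920, 758, 480, 440, 265 bp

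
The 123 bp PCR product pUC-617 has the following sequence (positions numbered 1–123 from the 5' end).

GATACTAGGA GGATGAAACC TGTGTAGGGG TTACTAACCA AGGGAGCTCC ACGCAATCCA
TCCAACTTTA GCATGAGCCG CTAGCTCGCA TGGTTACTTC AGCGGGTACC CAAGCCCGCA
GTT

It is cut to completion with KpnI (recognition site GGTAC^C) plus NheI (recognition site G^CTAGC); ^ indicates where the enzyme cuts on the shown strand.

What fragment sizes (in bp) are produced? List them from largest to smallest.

80, 29, 14 bp

The KpnI site (GGTACC) starts at position 105.
KpnI cuts after base 5 of each site (before the last base), so after position 109.
The NheI site (GCTAGC) starts at position 80.
NheI cuts after the first base of each site, so after position 80.
Combined cut positions: 80, 109.
Linear molecule, 2 cuts → 3 fragments:
  1–80 → 80 bp
  81–109 → 29 bp
  110–123 → 14 bp
Sorted largest to smallest: 80, 29, 14 bp.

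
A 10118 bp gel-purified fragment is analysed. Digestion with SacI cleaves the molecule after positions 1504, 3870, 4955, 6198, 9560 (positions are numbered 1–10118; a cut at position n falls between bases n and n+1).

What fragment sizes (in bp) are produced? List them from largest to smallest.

Linear molecule, 5 cuts → 6 fragments:
  1504 − 0 = 1504 bp
  3870 − 1504 = 2366 bp
  4955 − 3870 = 1085 bp
  6198 − 4955 = 1243 bp
  9560 − 6198 = 3362 bp
  10118 − 9560 = 558 bp
Sorted largest to smallest: 3362, 2366, 1504, 1243, 1085, 558 bp.

3362, 2366, 1504, 1243, 1085, 558 bp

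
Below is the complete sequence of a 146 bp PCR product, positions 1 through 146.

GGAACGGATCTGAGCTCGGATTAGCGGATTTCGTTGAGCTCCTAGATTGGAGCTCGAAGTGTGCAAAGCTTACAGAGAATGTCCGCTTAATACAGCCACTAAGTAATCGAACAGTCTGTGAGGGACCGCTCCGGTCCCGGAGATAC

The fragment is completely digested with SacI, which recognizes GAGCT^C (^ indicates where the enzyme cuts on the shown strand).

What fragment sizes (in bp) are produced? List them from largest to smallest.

SacI sites (GAGCTC) start at positions 12, 36, 50.
SacI cuts after base 5 of each site (before the last base), so after positions 16, 40, 54.
Linear molecule, 3 cuts → 4 fragments:
  1–16 → 16 bp
  17–40 → 24 bp
  41–54 → 14 bp
  55–146 → 92 bp
Sorted largest to smallest: 92, 24, 16, 14 bp.

92, 24, 16, 14 bp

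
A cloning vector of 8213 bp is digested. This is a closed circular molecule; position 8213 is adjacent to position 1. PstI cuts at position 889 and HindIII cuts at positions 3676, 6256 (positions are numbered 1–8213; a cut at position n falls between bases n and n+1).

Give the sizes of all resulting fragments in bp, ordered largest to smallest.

2846, 2787, 2580 bp

Combined cut positions (sorted): 889, 3676, 6256.
Circular molecule, 3 cuts → 3 fragments:
  3676 − 889 = 2787 bp
  6256 − 3676 = 2580 bp
  wrap: 8213 − 6256 + 889 = 2846 bp
Sorted largest to smallest: 2846, 2787, 2580 bp.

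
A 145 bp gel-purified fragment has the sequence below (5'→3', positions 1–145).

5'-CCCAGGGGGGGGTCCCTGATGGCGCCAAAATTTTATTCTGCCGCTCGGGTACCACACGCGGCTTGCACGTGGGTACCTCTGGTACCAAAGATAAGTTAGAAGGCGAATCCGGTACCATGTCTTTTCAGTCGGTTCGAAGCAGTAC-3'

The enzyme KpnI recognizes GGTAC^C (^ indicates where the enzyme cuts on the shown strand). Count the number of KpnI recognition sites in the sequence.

GGTACC occurs starting at positions 48, 72, 81, 111.
KpnI cuts at 4 sites.

4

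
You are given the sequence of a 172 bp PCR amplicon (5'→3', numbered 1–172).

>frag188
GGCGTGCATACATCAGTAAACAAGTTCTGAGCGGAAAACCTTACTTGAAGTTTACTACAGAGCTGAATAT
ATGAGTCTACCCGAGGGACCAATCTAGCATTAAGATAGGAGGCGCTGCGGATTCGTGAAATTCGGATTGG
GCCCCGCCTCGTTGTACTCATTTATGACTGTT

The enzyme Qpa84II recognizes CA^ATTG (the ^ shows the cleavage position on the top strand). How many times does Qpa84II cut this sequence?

No occurrence of CAATTG is present in the sequence.
Qpa84II does not cut: 0 sites.

0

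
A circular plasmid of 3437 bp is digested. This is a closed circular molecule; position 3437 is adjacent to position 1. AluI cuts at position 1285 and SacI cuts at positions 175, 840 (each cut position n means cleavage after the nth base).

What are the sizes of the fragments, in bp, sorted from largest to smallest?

2327, 665, 445 bp

Combined cut positions (sorted): 175, 840, 1285.
Circular molecule, 3 cuts → 3 fragments:
  840 − 175 = 665 bp
  1285 − 840 = 445 bp
  wrap: 3437 − 1285 + 175 = 2327 bp
Sorted largest to smallest: 2327, 665, 445 bp.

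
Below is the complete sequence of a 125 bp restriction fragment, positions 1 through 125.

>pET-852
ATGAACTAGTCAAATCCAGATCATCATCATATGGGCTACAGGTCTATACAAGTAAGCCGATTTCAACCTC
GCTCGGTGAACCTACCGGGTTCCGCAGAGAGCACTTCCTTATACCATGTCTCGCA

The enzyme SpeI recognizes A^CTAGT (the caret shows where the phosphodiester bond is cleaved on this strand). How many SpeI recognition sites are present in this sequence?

ACTAGT occurs starting at position 5.
SpeI cuts at 1 site.

1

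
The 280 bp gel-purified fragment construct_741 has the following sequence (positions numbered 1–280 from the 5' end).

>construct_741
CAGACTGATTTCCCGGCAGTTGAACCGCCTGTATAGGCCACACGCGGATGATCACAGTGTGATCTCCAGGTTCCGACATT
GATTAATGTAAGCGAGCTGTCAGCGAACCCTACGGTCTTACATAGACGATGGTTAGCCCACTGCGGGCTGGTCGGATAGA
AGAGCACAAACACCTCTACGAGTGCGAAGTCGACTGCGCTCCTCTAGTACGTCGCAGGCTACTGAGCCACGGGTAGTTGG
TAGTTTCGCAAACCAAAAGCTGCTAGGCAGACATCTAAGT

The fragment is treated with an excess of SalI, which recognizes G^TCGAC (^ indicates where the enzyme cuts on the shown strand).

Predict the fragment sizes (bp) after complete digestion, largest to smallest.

189, 91 bp

The SalI site (GTCGAC) starts at position 189.
SalI cuts after the first base of each site, so after position 189.
Linear molecule, 1 cut → 2 fragments:
  1–189 → 189 bp
  190–280 → 91 bp
Sorted largest to smallest: 189, 91 bp.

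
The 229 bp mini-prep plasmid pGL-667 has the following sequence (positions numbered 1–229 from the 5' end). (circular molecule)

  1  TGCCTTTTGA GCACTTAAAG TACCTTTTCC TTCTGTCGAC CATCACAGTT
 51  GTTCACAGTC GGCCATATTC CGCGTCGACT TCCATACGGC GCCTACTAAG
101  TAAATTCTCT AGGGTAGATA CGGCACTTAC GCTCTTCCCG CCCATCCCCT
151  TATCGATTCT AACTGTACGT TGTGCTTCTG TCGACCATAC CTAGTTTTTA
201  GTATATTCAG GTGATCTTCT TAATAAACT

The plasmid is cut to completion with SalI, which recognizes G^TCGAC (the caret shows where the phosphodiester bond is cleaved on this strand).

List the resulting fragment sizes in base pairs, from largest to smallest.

106, 84, 39 bp

SalI sites (GTCGAC) start at positions 35, 74, 180.
SalI cuts after the first base of each site, so after positions 35, 74, 180.
Circular molecule, 3 cuts → 3 fragments:
  36–74 → 39 bp
  75–180 → 106 bp
  181–229 then 1–35 → 49 + 35 = 84 bp
Sorted largest to smallest: 106, 84, 39 bp.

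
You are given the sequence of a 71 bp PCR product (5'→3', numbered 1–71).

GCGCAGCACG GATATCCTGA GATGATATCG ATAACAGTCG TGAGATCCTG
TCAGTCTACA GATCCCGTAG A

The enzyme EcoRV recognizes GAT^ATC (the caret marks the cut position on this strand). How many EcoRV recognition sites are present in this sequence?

2

GATATC occurs starting at positions 11, 24.
EcoRV cuts at 2 sites.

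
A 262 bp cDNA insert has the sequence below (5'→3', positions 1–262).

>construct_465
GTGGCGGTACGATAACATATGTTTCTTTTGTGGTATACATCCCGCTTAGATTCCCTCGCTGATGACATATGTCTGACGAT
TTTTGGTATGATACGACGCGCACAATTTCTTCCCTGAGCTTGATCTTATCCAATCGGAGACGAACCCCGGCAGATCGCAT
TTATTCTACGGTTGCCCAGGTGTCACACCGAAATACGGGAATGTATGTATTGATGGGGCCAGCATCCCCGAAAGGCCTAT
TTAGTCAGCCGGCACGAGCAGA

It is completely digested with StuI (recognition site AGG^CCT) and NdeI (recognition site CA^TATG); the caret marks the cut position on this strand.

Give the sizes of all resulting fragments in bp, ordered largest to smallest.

The StuI site (AGGCCT) starts at position 233.
StuI cuts after base 3 of each site, so after position 235.
NdeI sites (CATATG) start at positions 16, 66.
NdeI cuts after base 2 of each site, so after positions 17, 67.
Combined cut positions: 17, 67, 235.
Linear molecule, 3 cuts → 4 fragments:
  1–17 → 17 bp
  18–67 → 50 bp
  68–235 → 168 bp
  236–262 → 27 bp
Sorted largest to smallest: 168, 50, 27, 17 bp.

168, 50, 27, 17 bp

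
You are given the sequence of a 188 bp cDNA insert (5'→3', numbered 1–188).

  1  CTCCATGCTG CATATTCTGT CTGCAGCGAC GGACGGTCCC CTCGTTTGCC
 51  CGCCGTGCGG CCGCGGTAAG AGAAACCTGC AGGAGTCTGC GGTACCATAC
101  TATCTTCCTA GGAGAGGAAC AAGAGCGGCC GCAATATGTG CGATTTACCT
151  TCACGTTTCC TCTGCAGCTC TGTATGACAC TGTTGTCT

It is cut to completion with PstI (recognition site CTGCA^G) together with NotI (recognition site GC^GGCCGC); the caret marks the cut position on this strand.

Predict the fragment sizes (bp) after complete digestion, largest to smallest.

PstI sites (CTGCAG) start at positions 21, 77, 162.
PstI cuts after base 5 of each site (before the last base), so after positions 25, 81, 166.
NotI sites (GCGGCCGC) start at positions 57, 125.
NotI cuts after base 2 of each site, so after positions 58, 126.
Combined cut positions: 25, 58, 81, 126, 166.
Linear molecule, 5 cuts → 6 fragments:
  1–25 → 25 bp
  26–58 → 33 bp
  59–81 → 23 bp
  82–126 → 45 bp
  127–166 → 40 bp
  167–188 → 22 bp
Sorted largest to smallest: 45, 40, 33, 25, 23, 22 bp.

45, 40, 33, 25, 23, 22 bp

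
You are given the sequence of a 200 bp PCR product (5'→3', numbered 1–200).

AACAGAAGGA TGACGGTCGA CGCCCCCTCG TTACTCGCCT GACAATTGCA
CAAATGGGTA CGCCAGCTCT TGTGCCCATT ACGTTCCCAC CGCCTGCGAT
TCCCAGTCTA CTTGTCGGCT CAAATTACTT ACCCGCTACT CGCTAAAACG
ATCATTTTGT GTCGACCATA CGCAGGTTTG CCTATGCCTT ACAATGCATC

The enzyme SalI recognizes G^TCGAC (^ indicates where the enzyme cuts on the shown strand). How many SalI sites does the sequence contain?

2

GTCGAC occurs starting at positions 16, 161.
SalI cuts at 2 sites.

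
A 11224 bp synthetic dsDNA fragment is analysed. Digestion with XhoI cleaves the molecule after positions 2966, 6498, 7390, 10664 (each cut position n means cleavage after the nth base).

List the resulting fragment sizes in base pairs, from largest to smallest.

3532, 3274, 2966, 892, 560 bp

Linear molecule, 4 cuts → 5 fragments:
  2966 − 0 = 2966 bp
  6498 − 2966 = 3532 bp
  7390 − 6498 = 892 bp
  10664 − 7390 = 3274 bp
  11224 − 10664 = 560 bp
Sorted largest to smallest: 3532, 3274, 2966, 892, 560 bp.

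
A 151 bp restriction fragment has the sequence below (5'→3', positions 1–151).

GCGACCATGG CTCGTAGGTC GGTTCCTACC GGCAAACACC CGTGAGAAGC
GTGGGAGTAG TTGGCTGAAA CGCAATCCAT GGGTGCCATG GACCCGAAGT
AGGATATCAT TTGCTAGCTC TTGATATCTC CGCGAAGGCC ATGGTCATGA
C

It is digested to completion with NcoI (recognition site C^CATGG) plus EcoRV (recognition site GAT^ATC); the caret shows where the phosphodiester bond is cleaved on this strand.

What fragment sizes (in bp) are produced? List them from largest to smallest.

72, 20, 19, 14, 12, 9, 5 bp

NcoI sites (CCATGG) start at positions 5, 77, 86, 139.
NcoI cuts after the first base of each site, so after positions 5, 77, 86, 139.
EcoRV sites (GATATC) start at positions 103, 123.
EcoRV cuts after base 3 of each site, so after positions 105, 125.
Combined cut positions: 5, 77, 86, 105, 125, 139.
Linear molecule, 6 cuts → 7 fragments:
  1–5 → 5 bp
  6–77 → 72 bp
  78–86 → 9 bp
  87–105 → 19 bp
  106–125 → 20 bp
  126–139 → 14 bp
  140–151 → 12 bp
Sorted largest to smallest: 72, 20, 19, 14, 12, 9, 5 bp.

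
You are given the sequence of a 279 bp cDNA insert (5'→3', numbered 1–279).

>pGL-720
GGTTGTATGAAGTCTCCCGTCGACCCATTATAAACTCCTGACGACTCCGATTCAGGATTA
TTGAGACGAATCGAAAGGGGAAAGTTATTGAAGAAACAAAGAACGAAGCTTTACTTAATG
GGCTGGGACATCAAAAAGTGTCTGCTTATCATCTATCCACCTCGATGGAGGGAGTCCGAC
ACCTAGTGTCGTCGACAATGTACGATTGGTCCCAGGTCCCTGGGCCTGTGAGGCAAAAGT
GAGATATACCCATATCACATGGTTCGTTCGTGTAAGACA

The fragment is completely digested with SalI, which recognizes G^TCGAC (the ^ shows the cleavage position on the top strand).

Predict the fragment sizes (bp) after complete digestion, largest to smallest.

SalI sites (GTCGAC) start at positions 19, 191.
SalI cuts after the first base of each site, so after positions 19, 191.
Linear molecule, 2 cuts → 3 fragments:
  1–19 → 19 bp
  20–191 → 172 bp
  192–279 → 88 bp
Sorted largest to smallest: 172, 88, 19 bp.

172, 88, 19 bp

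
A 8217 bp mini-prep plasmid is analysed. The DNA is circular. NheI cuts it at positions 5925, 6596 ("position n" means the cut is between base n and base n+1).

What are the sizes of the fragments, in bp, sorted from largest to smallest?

Circular molecule, 2 cuts → 2 fragments:
  6596 − 5925 = 671 bp
  wrap: 8217 − 6596 + 5925 = 7546 bp
Sorted largest to smallest: 7546, 671 bp.

7546, 671 bp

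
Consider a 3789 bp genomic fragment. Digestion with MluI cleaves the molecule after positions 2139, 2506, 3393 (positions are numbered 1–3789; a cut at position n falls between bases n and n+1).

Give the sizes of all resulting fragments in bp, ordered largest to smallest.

Linear molecule, 3 cuts → 4 fragments:
  2139 − 0 = 2139 bp
  2506 − 2139 = 367 bp
  3393 − 2506 = 887 bp
  3789 − 3393 = 396 bp
Sorted largest to smallest: 2139, 887, 396, 367 bp.

2139, 887, 396, 367 bp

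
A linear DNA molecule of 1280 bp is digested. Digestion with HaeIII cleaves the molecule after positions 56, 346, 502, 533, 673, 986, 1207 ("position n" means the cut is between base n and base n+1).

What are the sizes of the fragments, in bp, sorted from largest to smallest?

313, 290, 221, 156, 140, 73, 56, 31 bp

Linear molecule, 7 cuts → 8 fragments:
  56 − 0 = 56 bp
  346 − 56 = 290 bp
  502 − 346 = 156 bp
  533 − 502 = 31 bp
  673 − 533 = 140 bp
  986 − 673 = 313 bp
  1207 − 986 = 221 bp
  1280 − 1207 = 73 bp
Sorted largest to smallest: 313, 290, 221, 156, 140, 73, 56, 31 bp.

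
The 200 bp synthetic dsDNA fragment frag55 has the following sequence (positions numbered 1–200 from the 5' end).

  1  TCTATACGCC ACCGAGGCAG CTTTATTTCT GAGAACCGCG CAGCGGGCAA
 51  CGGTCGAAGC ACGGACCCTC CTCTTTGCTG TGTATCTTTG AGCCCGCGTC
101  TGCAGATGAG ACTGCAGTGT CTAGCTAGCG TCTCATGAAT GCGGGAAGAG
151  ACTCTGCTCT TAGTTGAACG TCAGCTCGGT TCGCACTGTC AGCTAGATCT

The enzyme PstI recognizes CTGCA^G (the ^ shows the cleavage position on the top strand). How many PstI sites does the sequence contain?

CTGCAG occurs starting at positions 100, 112.
PstI cuts at 2 sites.

2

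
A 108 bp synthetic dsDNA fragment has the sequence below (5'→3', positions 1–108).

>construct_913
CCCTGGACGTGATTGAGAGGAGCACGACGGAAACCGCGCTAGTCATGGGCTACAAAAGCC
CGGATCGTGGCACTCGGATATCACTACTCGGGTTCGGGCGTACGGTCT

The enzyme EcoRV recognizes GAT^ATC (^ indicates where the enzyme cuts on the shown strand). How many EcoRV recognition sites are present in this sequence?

1

GATATC occurs starting at position 77.
EcoRV cuts at 1 site.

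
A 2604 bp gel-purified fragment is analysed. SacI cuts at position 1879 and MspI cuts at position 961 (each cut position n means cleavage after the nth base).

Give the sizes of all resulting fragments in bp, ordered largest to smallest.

Combined cut positions (sorted): 961, 1879.
Linear molecule, 2 cuts → 3 fragments:
  961 − 0 = 961 bp
  1879 − 961 = 918 bp
  2604 − 1879 = 725 bp
Sorted largest to smallest: 961, 918, 725 bp.

961, 918, 725 bp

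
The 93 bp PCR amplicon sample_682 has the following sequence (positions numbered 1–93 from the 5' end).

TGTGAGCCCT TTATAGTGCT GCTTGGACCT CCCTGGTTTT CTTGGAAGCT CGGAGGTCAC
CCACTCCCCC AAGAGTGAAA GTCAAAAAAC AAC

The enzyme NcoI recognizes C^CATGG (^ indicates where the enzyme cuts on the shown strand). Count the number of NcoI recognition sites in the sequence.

No occurrence of CCATGG is present in the sequence.
NcoI does not cut: 0 sites.

0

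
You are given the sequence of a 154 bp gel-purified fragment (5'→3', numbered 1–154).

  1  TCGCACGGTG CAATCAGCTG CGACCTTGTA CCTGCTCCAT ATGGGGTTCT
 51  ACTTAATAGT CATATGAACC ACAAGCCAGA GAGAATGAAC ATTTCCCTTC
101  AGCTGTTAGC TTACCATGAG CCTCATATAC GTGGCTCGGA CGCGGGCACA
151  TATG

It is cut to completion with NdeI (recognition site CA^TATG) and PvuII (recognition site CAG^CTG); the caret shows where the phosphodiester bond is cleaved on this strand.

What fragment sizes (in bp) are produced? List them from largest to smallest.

48, 40, 23, 22, 17, 4 bp

NdeI sites (CATATG) start at positions 38, 61, 149.
NdeI cuts after base 2 of each site, so after positions 39, 62, 150.
PvuII sites (CAGCTG) start at positions 15, 100.
PvuII cuts after base 3 of each site, so after positions 17, 102.
Combined cut positions: 17, 39, 62, 102, 150.
Linear molecule, 5 cuts → 6 fragments:
  1–17 → 17 bp
  18–39 → 22 bp
  40–62 → 23 bp
  63–102 → 40 bp
  103–150 → 48 bp
  151–154 → 4 bp
Sorted largest to smallest: 48, 40, 23, 22, 17, 4 bp.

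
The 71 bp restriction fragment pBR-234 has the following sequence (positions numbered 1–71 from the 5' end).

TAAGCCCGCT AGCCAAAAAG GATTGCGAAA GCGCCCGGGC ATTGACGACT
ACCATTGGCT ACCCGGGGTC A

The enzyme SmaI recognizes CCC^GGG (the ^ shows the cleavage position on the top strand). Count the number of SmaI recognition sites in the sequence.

CCCGGG occurs starting at positions 34, 62.
SmaI cuts at 2 sites.

2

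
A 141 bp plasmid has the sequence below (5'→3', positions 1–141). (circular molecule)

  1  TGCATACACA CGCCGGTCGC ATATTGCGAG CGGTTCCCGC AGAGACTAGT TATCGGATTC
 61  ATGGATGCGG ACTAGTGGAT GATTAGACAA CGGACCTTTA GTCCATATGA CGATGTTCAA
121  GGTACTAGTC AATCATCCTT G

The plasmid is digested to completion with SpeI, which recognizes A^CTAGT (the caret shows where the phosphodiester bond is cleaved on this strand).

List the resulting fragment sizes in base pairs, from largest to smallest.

SpeI sites (ACTAGT) start at positions 45, 71, 124.
SpeI cuts after the first base of each site, so after positions 45, 71, 124.
Circular molecule, 3 cuts → 3 fragments:
  46–71 → 26 bp
  72–124 → 53 bp
  125–141 then 1–45 → 17 + 45 = 62 bp
Sorted largest to smallest: 62, 53, 26 bp.

62, 53, 26 bp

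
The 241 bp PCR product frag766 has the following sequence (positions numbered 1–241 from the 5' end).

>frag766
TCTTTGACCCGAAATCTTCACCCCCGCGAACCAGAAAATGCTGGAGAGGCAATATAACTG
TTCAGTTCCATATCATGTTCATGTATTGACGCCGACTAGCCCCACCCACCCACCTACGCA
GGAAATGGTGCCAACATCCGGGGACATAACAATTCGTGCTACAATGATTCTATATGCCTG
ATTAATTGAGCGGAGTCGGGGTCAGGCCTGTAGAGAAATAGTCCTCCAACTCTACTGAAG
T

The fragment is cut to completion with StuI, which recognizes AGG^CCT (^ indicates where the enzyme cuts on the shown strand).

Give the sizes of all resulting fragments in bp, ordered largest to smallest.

The StuI site (AGGCCT) starts at position 204.
StuI cuts after base 3 of each site, so after position 206.
Linear molecule, 1 cut → 2 fragments:
  1–206 → 206 bp
  207–241 → 35 bp
Sorted largest to smallest: 206, 35 bp.

206, 35 bp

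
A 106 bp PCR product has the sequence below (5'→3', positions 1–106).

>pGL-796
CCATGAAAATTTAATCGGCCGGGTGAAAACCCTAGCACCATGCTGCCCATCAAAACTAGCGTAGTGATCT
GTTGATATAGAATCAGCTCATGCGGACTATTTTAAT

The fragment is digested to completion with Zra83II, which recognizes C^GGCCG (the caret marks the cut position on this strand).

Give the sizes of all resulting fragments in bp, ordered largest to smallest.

90, 16 bp

The Zra83II site (CGGCCG) starts at position 16.
Zra83II cuts after the first base of each site, so after position 16.
Linear molecule, 1 cut → 2 fragments:
  1–16 → 16 bp
  17–106 → 90 bp
Sorted largest to smallest: 90, 16 bp.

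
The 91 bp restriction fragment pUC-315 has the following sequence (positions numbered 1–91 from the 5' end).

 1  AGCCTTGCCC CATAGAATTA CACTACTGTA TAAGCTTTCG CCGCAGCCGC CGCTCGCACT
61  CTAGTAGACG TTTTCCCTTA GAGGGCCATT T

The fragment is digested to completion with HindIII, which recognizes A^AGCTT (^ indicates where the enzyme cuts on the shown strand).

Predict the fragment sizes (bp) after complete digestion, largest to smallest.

The HindIII site (AAGCTT) starts at position 32.
HindIII cuts after the first base of each site, so after position 32.
Linear molecule, 1 cut → 2 fragments:
  1–32 → 32 bp
  33–91 → 59 bp
Sorted largest to smallest: 59, 32 bp.

59, 32 bp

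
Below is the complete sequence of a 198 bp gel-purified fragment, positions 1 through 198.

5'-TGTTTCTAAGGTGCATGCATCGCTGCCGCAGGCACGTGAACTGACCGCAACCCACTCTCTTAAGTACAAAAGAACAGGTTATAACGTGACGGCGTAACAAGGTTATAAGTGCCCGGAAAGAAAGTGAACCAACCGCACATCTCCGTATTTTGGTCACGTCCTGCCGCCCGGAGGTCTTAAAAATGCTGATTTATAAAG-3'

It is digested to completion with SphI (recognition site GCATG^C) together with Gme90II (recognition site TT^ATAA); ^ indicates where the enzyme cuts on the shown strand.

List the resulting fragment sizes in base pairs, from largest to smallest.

The SphI site (GCATGC) starts at position 13.
SphI cuts after base 5 of each site (before the last base), so after position 17.
Gme90II sites (TTATAA) start at positions 79, 103, 191.
Gme90II cuts after base 2 of each site, so after positions 80, 104, 192.
Combined cut positions: 17, 80, 104, 192.
Linear molecule, 4 cuts → 5 fragments:
  1–17 → 17 bp
  18–80 → 63 bp
  81–104 → 24 bp
  105–192 → 88 bp
  193–198 → 6 bp
Sorted largest to smallest: 88, 63, 24, 17, 6 bp.

88, 63, 24, 17, 6 bp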